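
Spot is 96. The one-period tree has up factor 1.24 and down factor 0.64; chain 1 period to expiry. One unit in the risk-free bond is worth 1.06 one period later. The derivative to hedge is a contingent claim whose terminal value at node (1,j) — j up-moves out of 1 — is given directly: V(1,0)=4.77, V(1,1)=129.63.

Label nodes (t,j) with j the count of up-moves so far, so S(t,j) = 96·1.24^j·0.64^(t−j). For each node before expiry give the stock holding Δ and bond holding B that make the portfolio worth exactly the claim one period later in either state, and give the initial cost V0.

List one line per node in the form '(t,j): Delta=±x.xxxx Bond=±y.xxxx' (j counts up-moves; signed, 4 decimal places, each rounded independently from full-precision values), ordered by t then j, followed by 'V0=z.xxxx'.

Since d<R<u, set p* = (R−d)/(u−d) = 0.7000; price each node as the discounted p*-expectation of its children.
Terminal payoffs: V(1,0)=4.7700, V(1,1)=129.6300
Node (0,0) S=96.0000: V=(p*·129.6300+(1−p*)·4.7700)/1.06=86.9547; Δ=(129.6300−4.7700)/(119.0400−61.4400)=2.1677; B=V−Δ·S=-121.1453
Each (Δ,B) replicates both successor values, so the strategy is self-financing and V0 is arbitrage-free.

(0,0): Delta=2.1677 Bond=-121.1453
V0=86.9547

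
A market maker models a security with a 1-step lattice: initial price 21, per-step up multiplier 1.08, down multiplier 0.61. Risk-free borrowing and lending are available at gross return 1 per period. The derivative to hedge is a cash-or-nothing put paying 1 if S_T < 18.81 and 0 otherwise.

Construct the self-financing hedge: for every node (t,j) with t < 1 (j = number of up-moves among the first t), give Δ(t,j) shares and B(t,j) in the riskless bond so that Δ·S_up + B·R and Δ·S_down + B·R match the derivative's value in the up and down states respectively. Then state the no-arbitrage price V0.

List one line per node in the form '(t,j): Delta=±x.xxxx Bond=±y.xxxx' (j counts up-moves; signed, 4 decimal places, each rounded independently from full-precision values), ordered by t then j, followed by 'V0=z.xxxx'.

Risk-neutral probability p* = (R−d)/(u−d) = (1−0.61)/(1.08−0.61) = 0.8298.
Terminal values V(1,·): V(1,0)=1.0000, V(1,1)=0.0000
Node (0,0) S=21.0000: V=(p*·0.0000+(1−p*)·1.0000)/1=0.1702; Δ=(0.0000−1.0000)/(22.6800−12.8100)=-0.1013; B=V−Δ·S=2.2979
Self-financing check: at every node Δ·S+B equals the discounted successor values.

(0,0): Delta=-0.1013 Bond=2.2979
V0=0.1702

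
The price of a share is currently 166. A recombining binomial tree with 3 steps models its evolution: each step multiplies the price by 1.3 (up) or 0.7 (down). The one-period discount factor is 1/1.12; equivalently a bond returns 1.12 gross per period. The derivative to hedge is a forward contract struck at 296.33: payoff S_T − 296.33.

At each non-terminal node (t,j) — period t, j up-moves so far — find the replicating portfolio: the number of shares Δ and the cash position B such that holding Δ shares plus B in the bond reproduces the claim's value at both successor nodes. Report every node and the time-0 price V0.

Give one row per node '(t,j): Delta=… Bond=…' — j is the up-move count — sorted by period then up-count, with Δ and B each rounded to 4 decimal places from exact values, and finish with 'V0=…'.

(0,0): Delta=1.0000 Bond=-210.9218
(1,0): Delta=1.0000 Bond=-236.2325
(1,1): Delta=1.0000 Bond=-236.2325
(2,0): Delta=1.0000 Bond=-264.5804
(2,1): Delta=1.0000 Bond=-264.5804
(2,2): Delta=1.0000 Bond=-264.5804
V0=-44.9218

Under the risk-neutral measure, an up-move has probability p* = (R−d)/(u−d) = 0.7000 and values discount at R = 1.12.
Terminal values V(3,·): V(3,0)=-239.3920, V(3,1)=-190.5880, V(3,2)=-99.9520, V(3,3)=68.3720
(2,0): S=81.3400. Δ = (V_up−V_dn)/(S_up−S_dn) = (-190.5880−-239.3920)/(105.7420−56.9380) = 1.0000. V = [p*·-190.5880 + (1−p*)·-239.3920]/1.12 = -183.2404. B = V − Δ·S = -264.5804.
(2,1): S=151.0600. Δ = (V_up−V_dn)/(S_up−S_dn) = (-99.9520−-190.5880)/(196.3780−105.7420) = 1.0000. V = [p*·-99.9520 + (1−p*)·-190.5880]/1.12 = -113.5204. B = V − Δ·S = -264.5804.
(2,2): S=280.5400. Δ = (V_up−V_dn)/(S_up−S_dn) = (68.3720−-99.9520)/(364.7020−196.3780) = 1.0000. V = [p*·68.3720 + (1−p*)·-99.9520]/1.12 = 15.9596. B = V − Δ·S = -264.5804.
(1,0): S=116.2000. Δ = (V_up−V_dn)/(S_up−S_dn) = (-113.5204−-183.2404)/(151.0600−81.3400) = 1.0000. V = [p*·-113.5204 + (1−p*)·-183.2404]/1.12 = -120.0325. B = V − Δ·S = -236.2325.
(1,1): S=215.8000. Δ = (V_up−V_dn)/(S_up−S_dn) = (15.9596−-113.5204)/(280.5400−151.0600) = 1.0000. V = [p*·15.9596 + (1−p*)·-113.5204]/1.12 = -20.4325. B = V − Δ·S = -236.2325.
(0,0): S=166.0000. Δ = (V_up−V_dn)/(S_up−S_dn) = (-20.4325−-120.0325)/(215.8000−116.2000) = 1.0000. V = [p*·-20.4325 + (1−p*)·-120.0325]/1.12 = -44.9218. B = V − Δ·S = -210.9218.
Root portfolio cost Δ·166+B reproduces V0=-44.9218.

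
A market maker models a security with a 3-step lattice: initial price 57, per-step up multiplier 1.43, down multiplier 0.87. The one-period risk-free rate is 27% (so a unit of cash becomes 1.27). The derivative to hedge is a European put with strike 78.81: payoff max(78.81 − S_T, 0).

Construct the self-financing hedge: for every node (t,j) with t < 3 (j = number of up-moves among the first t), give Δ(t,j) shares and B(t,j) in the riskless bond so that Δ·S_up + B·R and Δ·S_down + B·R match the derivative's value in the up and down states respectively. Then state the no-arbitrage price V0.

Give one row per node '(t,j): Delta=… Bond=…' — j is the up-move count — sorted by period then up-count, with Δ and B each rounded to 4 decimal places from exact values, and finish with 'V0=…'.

Since d<R<u, set p* = (R−d)/(u−d) = 0.7143; price each node as the discounted p*-expectation of its children.
Payoff layer (t=3): V(3,0)=41.2753, V(3,1)=17.1151, V(3,2)=0.0000, V(3,3)=0.0000
Node (2,0) S=43.1433: V=(p*·17.1151+(1−p*)·41.2753)/1.27=18.9118; Δ=(17.1151−41.2753)/(61.6949−37.5347)=-1.0000; B=V−Δ·S=62.0551
Node (2,1) S=70.9137: V=(p*·0.0000+(1−p*)·17.1151)/1.27=3.8504; Δ=(0.0000−17.1151)/(101.4066−61.6949)=-0.4310; B=V−Δ·S=34.4131
Node (2,2) S=116.5593: V=(p*·0.0000+(1−p*)·0.0000)/1.27=0.0000; Δ=(0.0000−0.0000)/(166.6798−101.4066)=0.0000; B=V−Δ·S=0.0000
Node (1,0) S=49.5900: V=(p*·3.8504+(1−p*)·18.9118)/1.27=6.4202; Δ=(3.8504−18.9118)/(70.9137−43.1433)=-0.5424; B=V−Δ·S=33.3156
Node (1,1) S=81.5100: V=(p*·0.0000+(1−p*)·3.8504)/1.27=0.8662; Δ=(0.0000−3.8504)/(116.5593−70.9137)=-0.0844; B=V−Δ·S=7.7420
Node (0,0) S=57.0000: V=(p*·0.8662+(1−p*)·6.4202)/1.27=1.9316; Δ=(0.8662−6.4202)/(81.5100−49.5900)=-0.1740; B=V−Δ·S=11.8494
Root portfolio cost Δ·57+B reproduces V0=1.9316.

(0,0): Delta=-0.1740 Bond=11.8494
(1,0): Delta=-0.5424 Bond=33.3156
(1,1): Delta=-0.0844 Bond=7.7420
(2,0): Delta=-1.0000 Bond=62.0551
(2,1): Delta=-0.4310 Bond=34.4131
(2,2): Delta=0.0000 Bond=0.0000
V0=1.9316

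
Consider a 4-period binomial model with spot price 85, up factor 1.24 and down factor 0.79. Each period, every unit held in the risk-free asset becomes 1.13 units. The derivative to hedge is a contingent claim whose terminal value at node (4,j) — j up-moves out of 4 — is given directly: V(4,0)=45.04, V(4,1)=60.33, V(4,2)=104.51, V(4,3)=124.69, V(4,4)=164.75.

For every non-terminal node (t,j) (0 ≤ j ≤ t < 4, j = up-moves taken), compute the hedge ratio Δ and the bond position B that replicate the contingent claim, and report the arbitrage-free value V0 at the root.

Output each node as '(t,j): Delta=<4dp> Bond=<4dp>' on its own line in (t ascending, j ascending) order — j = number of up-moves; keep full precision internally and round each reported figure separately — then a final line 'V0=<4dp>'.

Risk-neutral probability p* = (R−d)/(u−d) = (1.13−0.79)/(1.24−0.79) = 0.7556.
Terminal values V(4,·): V(4,0)=45.0400, V(4,1)=60.3300, V(4,2)=104.5100, V(4,3)=124.6900, V(4,4)=164.7500
  t=3,j=0: stock 41.9083 → up 51.9663 (V=60.3300), down 33.1076 (V=45.0400). Price 50.0818; hedge Δ=0.8108, bond B=16.1040.
  t=3,j=1: stock 65.7801 → up 81.5674 (V=104.5100), down 51.9663 (V=60.3300). Price 82.9296; hedge Δ=1.4925, bond B=-15.2482.
  t=3,j=2: stock 103.2498 → up 128.0298 (V=124.6900), down 81.5674 (V=104.5100). Price 105.9797; hedge Δ=0.4343, bond B=61.1353.
  t=3,j=3: stock 162.0630 → up 200.9582 (V=164.7500), down 128.0298 (V=124.6900). Price 137.1306; hedge Δ=0.5493, bond B=48.1084.
  t=2,j=0: stock 53.0485 → up 65.7801 (V=82.9296), down 41.9083 (V=50.0818). Price 66.2833; hedge Δ=1.3760, bond B=-6.7118.
  t=2,j=1: stock 83.2660 → up 103.2498 (V=105.9797), down 65.7801 (V=82.9296). Price 88.8011; hedge Δ=0.6152, bond B=37.5786.
  t=2,j=2: stock 130.6960 → up 162.0630 (V=137.1306), down 103.2498 (V=105.9797). Price 114.6159; hedge Δ=0.5297, bond B=45.3918.
  t=1,j=0: stock 67.1500 → up 83.2660 (V=88.8011), down 53.0485 (V=66.2833). Price 73.7140; hedge Δ=0.7452, bond B=23.6744.
  t=1,j=1: stock 105.4000 → up 130.6960 (V=114.6159), down 83.2660 (V=88.8011). Price 95.8457; hedge Δ=0.5443, bond B=38.4795.
  t=0,j=0: stock 85.0000 → up 105.4000 (V=95.8457), down 67.1500 (V=73.7140). Price 80.0316; hedge Δ=0.5786, bond B=30.8500.
Root portfolio cost Δ·85+B reproduces V0=80.0316.

(0,0): Delta=0.5786 Bond=30.8500
(1,0): Delta=0.7452 Bond=23.6744
(1,1): Delta=0.5443 Bond=38.4795
(2,0): Delta=1.3760 Bond=-6.7118
(2,1): Delta=0.6152 Bond=37.5786
(2,2): Delta=0.5297 Bond=45.3918
(3,0): Delta=0.8108 Bond=16.1040
(3,1): Delta=1.4925 Bond=-15.2482
(3,2): Delta=0.4343 Bond=61.1353
(3,3): Delta=0.5493 Bond=48.1084
V0=80.0316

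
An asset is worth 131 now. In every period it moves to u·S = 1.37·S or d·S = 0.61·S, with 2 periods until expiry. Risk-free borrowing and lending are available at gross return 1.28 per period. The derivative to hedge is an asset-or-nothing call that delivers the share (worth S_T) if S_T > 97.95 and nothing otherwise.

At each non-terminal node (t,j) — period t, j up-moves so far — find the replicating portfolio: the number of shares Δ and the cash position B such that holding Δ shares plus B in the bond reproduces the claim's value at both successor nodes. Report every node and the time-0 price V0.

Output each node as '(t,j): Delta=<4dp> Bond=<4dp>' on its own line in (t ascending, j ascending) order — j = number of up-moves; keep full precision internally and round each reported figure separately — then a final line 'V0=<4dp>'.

Risk-neutral probability p* = (R−d)/(u−d) = (1.28−0.61)/(1.37−0.61) = 0.8816.
Terminal values V(2,·): V(2,0)=0.0000, V(2,1)=109.4767, V(2,2)=245.8739
  t=1,j=0: stock 79.9100 → up 109.4767 (V=109.4767), down 48.7451 (V=0.0000). Price 75.4003; hedge Δ=1.8026, bond B=-68.6480.
  t=1,j=1: stock 179.4700 → up 245.8739 (V=245.8739), down 109.4767 (V=109.4767). Price 179.4700; hedge Δ=1.0000, bond B=0.0000.
  t=0,j=0: stock 131.0000 → up 179.4700 (V=179.4700), down 79.9100 (V=75.4003). Price 130.5828; hedge Δ=1.0453, bond B=-6.3511.
Root portfolio cost Δ·131+B reproduces V0=130.5828.

(0,0): Delta=1.0453 Bond=-6.3511
(1,0): Delta=1.8026 Bond=-68.6480
(1,1): Delta=1.0000 Bond=0.0000
V0=130.5828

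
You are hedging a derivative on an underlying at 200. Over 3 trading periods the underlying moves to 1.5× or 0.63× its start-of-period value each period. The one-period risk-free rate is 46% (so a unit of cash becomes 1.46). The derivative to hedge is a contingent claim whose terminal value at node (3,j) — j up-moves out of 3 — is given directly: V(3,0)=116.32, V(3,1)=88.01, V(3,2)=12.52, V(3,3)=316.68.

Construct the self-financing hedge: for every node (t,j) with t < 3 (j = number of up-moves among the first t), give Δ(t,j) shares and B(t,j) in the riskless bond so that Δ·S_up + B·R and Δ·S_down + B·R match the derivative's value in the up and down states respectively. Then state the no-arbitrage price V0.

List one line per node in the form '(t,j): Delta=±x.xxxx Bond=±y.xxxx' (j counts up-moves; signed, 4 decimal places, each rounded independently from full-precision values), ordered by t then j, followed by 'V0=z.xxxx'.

(0,0): Delta=0.7284 Bond=-56.6381
(1,0): Delta=-0.4581 Bond=66.8071
(1,1): Delta=0.7524 Bond=-89.8963
(2,0): Delta=-0.4099 Bond=93.7126
(2,1): Delta=-0.4591 Bond=97.7227
(2,2): Delta=0.7769 Bond=-142.2834
V0=89.0363

The replicating-portfolio and risk-neutral prices coincide; use p* = (1.46−0.63)/(1.5−0.63) = 0.9540 for the latter.
At expiry t=3: V(3,0)=116.3200, V(3,1)=88.0100, V(3,2)=12.5200, V(3,3)=316.6800
(2,0): S=79.3800. Δ = (V_up−V_dn)/(S_up−S_dn) = (88.0100−116.3200)/(119.0700−50.0094) = -0.4099. V = [p*·88.0100 + (1−p*)·116.3200]/1.46 = 61.1723. B = V − Δ·S = 93.7126.
(2,1): S=189.0000. Δ = (V_up−V_dn)/(S_up−S_dn) = (12.5200−88.0100)/(283.5000−119.0700) = -0.4591. V = [p*·12.5200 + (1−p*)·88.0100]/1.46 = 10.9526. B = V − Δ·S = 97.7227.
(2,2): S=450.0000. Δ = (V_up−V_dn)/(S_up−S_dn) = (316.6800−12.5200)/(675.0000−283.5000) = 0.7769. V = [p*·316.6800 + (1−p*)·12.5200]/1.46 = 207.3258. B = V − Δ·S = -142.2834.
(1,0): S=126.0000. Δ = (V_up−V_dn)/(S_up−S_dn) = (10.9526−61.1723)/(189.0000−79.3800) = -0.4581. V = [p*·10.9526 + (1−p*)·61.1723]/1.46 = 9.0833. B = V − Δ·S = 66.8071.
(1,1): S=300.0000. Δ = (V_up−V_dn)/(S_up−S_dn) = (207.3258−10.9526)/(450.0000−189.0000) = 0.7524. V = [p*·207.3258 + (1−p*)·10.9526]/1.46 = 135.8199. B = V − Δ·S = -89.8963.
(0,0): S=200.0000. Δ = (V_up−V_dn)/(S_up−S_dn) = (135.8199−9.0833)/(300.0000−126.0000) = 0.7284. V = [p*·135.8199 + (1−p*)·9.0833]/1.46 = 89.0363. B = V − Δ·S = -56.6381.
The time-0 hedge costs 89.0363, which is the no-arbitrage price.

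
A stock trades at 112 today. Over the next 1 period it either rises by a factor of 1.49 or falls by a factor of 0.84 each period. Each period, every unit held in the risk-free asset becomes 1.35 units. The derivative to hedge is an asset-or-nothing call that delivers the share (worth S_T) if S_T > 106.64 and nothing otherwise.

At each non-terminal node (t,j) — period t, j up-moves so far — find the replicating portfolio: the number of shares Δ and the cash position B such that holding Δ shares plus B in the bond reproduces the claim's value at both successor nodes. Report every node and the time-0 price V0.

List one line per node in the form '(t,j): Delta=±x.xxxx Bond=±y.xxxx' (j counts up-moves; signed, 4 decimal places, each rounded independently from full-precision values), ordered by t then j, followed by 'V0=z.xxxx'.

(0,0): Delta=2.2923 Bond=-159.7484
V0=96.9901

No-arbitrage ⇒ martingale measure with p* = (R−d)/(u−d) = 0.7846.
Terminal payoffs: V(1,0)=0.0000, V(1,1)=166.8800
  t=0,j=0: stock 112.0000 → up 166.8800 (V=166.8800), down 94.0800 (V=0.0000). Price 96.9901; hedge Δ=2.2923, bond B=-159.7484.
Each (Δ,B) replicates both successor values, so the strategy is self-financing and V0 is arbitrage-free.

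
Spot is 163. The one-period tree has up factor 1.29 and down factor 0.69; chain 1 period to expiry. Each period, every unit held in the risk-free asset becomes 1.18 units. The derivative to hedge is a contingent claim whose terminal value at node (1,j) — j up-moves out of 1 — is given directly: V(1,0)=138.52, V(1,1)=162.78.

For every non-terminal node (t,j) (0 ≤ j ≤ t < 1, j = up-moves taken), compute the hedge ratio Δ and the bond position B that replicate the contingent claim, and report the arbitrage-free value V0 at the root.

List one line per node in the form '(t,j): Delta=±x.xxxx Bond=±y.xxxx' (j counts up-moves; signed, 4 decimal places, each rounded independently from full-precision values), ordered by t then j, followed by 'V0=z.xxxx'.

(0,0): Delta=0.2481 Bond=93.7466
V0=134.1799

The replicating-portfolio and risk-neutral prices coincide; use p* = (1.18−0.69)/(1.29−0.69) = 0.8167 for the latter.
Terminal values V(1,·): V(1,0)=138.5200, V(1,1)=162.7800
(0,0): S=163.0000. Δ = (V_up−V_dn)/(S_up−S_dn) = (162.7800−138.5200)/(210.2700−112.4700) = 0.2481. V = [p*·162.7800 + (1−p*)·138.5200]/1.18 = 134.1799. B = V − Δ·S = 93.7466.
Check: Δ(0,0)·S0 + B(0,0) = 134.1799 = V0.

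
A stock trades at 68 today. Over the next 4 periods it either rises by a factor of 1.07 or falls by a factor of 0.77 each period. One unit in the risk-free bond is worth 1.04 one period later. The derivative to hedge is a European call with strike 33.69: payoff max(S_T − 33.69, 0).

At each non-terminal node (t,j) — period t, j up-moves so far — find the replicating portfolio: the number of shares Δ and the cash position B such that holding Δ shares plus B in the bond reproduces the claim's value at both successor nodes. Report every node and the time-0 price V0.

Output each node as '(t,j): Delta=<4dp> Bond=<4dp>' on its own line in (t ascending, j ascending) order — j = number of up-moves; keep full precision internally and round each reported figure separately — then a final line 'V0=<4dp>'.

(0,0): Delta=0.9990 Bond=-28.7306
(1,0): Delta=0.9895 Bond=-29.3810
(1,1): Delta=0.9998 Bond=-29.9353
(2,0): Delta=0.8921 Bond=-26.6307
(2,1): Delta=0.9973 Bond=-30.9924
(2,2): Delta=1.0000 Bond=-31.1483
(3,0): Delta=0.0000 Bond=0.0000
(3,1): Delta=0.9635 Bond=-30.7733
(3,2): Delta=1.0000 Bond=-32.3942
(3,3): Delta=1.0000 Bond=-32.3942
V0=39.2039

The replicating-portfolio and risk-neutral prices coincide; use p* = (1.04−0.77)/(1.07−0.77) = 0.9000 for the latter.
Terminal payoffs: V(4,0)=0.0000, V(4,1)=0.0000, V(4,2)=12.4692, V(4,3)=30.4533, V(4,4)=55.4441
Node (3,0) S=31.0442: V=(p*·0.0000+(1−p*)·0.0000)/1.04=0.0000; Δ=(0.0000−0.0000)/(33.2173−23.9041)=0.0000; B=V−Δ·S=0.0000
Node (3,1) S=43.1394: V=(p*·12.4692+(1−p*)·0.0000)/1.04=10.7906; Δ=(12.4692−0.0000)/(46.1592−33.2173)=0.9635; B=V−Δ·S=-30.7733
Node (3,2) S=59.9470: V=(p*·30.4533+(1−p*)·12.4692)/1.04=27.5527; Δ=(30.4533−12.4692)/(64.1433−46.1592)=1.0000; B=V−Δ·S=-32.3942
Node (3,3) S=83.3029: V=(p*·55.4441+(1−p*)·30.4533)/1.04=50.9087; Δ=(55.4441−30.4533)/(89.1341−64.1433)=1.0000; B=V−Δ·S=-32.3942
Node (2,0) S=40.3172: V=(p*·10.7906+(1−p*)·0.0000)/1.04=9.3380; Δ=(10.7906−0.0000)/(43.1394−31.0442)=0.8921; B=V−Δ·S=-26.6307
Node (2,1) S=56.0252: V=(p*·27.5527+(1−p*)·10.7906)/1.04=24.8813; Δ=(27.5527−10.7906)/(59.9470−43.1394)=0.9973; B=V−Δ·S=-30.9924
Node (2,2) S=77.8532: V=(p*·50.9087+(1−p*)·27.5527)/1.04=46.7049; Δ=(50.9087−27.5527)/(83.3029−59.9470)=1.0000; B=V−Δ·S=-31.1483
Node (1,0) S=52.3600: V=(p*·24.8813+(1−p*)·9.3380)/1.04=22.4298; Δ=(24.8813−9.3380)/(56.0252−40.3172)=0.9895; B=V−Δ·S=-29.3810
Node (1,1) S=72.7600: V=(p*·46.7049+(1−p*)·24.8813)/1.04=42.8101; Δ=(46.7049−24.8813)/(77.8532−56.0252)=0.9998; B=V−Δ·S=-29.9353
Node (0,0) S=68.0000: V=(p*·42.8101+(1−p*)·22.4298)/1.04=39.2039; Δ=(42.8101−22.4298)/(72.7600−52.3600)=0.9990; B=V−Δ·S=-28.7306
The time-0 hedge costs 39.2039, which is the no-arbitrage price.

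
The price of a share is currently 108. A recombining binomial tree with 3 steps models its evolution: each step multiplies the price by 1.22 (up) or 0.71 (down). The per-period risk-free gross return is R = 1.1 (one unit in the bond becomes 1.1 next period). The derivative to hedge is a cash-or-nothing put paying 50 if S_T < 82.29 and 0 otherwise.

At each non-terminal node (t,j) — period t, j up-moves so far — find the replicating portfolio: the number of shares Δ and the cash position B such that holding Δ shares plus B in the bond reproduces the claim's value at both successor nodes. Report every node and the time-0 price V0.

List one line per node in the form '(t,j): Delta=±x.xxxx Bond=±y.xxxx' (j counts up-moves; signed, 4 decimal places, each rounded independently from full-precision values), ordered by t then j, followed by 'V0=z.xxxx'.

Since d<R<u, set p* = (R−d)/(u−d) = 0.7647; price each node as the discounted p*-expectation of its children.
Terminal values V(3,·): V(3,0)=50.0000, V(3,1)=50.0000, V(3,2)=0.0000, V(3,3)=0.0000
Node (2,0) S=54.4428: V=(p*·50.0000+(1−p*)·50.0000)/1.1=45.4545; Δ=(50.0000−50.0000)/(66.4202−38.6544)=0.0000; B=V−Δ·S=45.4545
Node (2,1) S=93.5496: V=(p*·0.0000+(1−p*)·50.0000)/1.1=10.6952; Δ=(0.0000−50.0000)/(114.1305−66.4202)=-1.0480; B=V−Δ·S=108.7344
Node (2,2) S=160.7472: V=(p*·0.0000+(1−p*)·0.0000)/1.1=0.0000; Δ=(0.0000−0.0000)/(196.1116−114.1305)=0.0000; B=V−Δ·S=0.0000
Node (1,0) S=76.6800: V=(p*·10.6952+(1−p*)·45.4545)/1.1=17.1581; Δ=(10.6952−45.4545)/(93.5496−54.4428)=-0.8888; B=V−Δ·S=85.3137
Node (1,1) S=131.7600: V=(p*·0.0000+(1−p*)·10.6952)/1.1=2.2877; Δ=(0.0000−10.6952)/(160.7472−93.5496)=-0.1592; B=V−Δ·S=23.2587
Node (0,0) S=108.0000: V=(p*·2.2877+(1−p*)·17.1581)/1.1=5.2606; Δ=(2.2877−17.1581)/(131.7600−76.6800)=-0.2700; B=V−Δ·S=34.4181
Each (Δ,B) replicates both successor values, so the strategy is self-financing and V0 is arbitrage-free.

(0,0): Delta=-0.2700 Bond=34.4181
(1,0): Delta=-0.8888 Bond=85.3137
(1,1): Delta=-0.1592 Bond=23.2587
(2,0): Delta=0.0000 Bond=45.4545
(2,1): Delta=-1.0480 Bond=108.7344
(2,2): Delta=0.0000 Bond=0.0000
V0=5.2606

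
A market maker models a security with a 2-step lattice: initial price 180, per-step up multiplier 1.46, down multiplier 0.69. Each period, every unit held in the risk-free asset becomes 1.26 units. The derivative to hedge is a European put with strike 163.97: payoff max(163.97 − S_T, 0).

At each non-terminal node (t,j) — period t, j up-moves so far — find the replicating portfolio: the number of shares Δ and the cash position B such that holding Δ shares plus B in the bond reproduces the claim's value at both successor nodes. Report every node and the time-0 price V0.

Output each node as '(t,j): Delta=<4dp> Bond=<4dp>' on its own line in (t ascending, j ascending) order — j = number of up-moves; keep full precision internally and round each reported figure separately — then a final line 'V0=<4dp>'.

(0,0): Delta=-0.1164 Bond=24.2810
(1,0): Delta=-0.8185 Bond=117.7872
(1,1): Delta=0.0000 Bond=0.0000
V0=3.3262

No-arbitrage ⇒ martingale measure with p* = (R−d)/(u−d) = 0.7403.
Terminal payoffs: V(2,0)=78.2720, V(2,1)=0.0000, V(2,2)=0.0000
Node (1,0) S=124.2000: V=(p*·0.0000+(1−p*)·78.2720)/1.26=16.1352; Δ=(0.0000−78.2720)/(181.3320−85.6980)=-0.8185; B=V−Δ·S=117.7872
Node (1,1) S=262.8000: V=(p*·0.0000+(1−p*)·0.0000)/1.26=0.0000; Δ=(0.0000−0.0000)/(383.6880−181.3320)=0.0000; B=V−Δ·S=0.0000
Node (0,0) S=180.0000: V=(p*·0.0000+(1−p*)·16.1352)/1.26=3.3262; Δ=(0.0000−16.1352)/(262.8000−124.2000)=-0.1164; B=V−Δ·S=24.2810
Check: Δ(0,0)·S0 + B(0,0) = 3.3262 = V0.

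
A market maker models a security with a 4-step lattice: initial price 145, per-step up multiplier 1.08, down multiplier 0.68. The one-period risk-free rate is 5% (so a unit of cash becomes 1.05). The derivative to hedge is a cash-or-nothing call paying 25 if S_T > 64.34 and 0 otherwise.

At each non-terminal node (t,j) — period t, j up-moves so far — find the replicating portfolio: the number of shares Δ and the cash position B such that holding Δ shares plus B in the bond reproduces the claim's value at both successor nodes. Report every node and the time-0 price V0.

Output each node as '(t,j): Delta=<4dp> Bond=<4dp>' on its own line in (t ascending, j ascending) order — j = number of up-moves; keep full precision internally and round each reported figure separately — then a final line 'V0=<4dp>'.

(0,0): Delta=0.0058 Bond=19.6921
(1,0): Delta=0.0798 Bond=13.3841
(1,1): Delta=0.0020 Bond=21.2680
(2,0): Delta=0.8212 Bond=-35.6576
(2,1): Delta=0.0419 Bond=18.0839
(2,2): Delta=0.0000 Bond=22.6757
(3,0): Delta=0.0000 Bond=0.0000
(3,1): Delta=0.8631 Bond=-40.4762
(3,2): Delta=0.0000 Bond=23.8095
(3,3): Delta=0.0000 Bond=23.8095
V0=20.5348

Since d<R<u, set p* = (R−d)/(u−d) = 0.9250; price each node as the discounted p*-expectation of its children.
Terminal values V(4,·): V(4,0)=0.0000, V(4,1)=0.0000, V(4,2)=25.0000, V(4,3)=25.0000, V(4,4)=25.0000
Node (3,0) S=45.5926: V=(p*·0.0000+(1−p*)·0.0000)/1.05=0.0000; Δ=(0.0000−0.0000)/(49.2401−31.0030)=0.0000; B=V−Δ·S=0.0000
Node (3,1) S=72.4118: V=(p*·25.0000+(1−p*)·0.0000)/1.05=22.0238; Δ=(25.0000−0.0000)/(78.2048−49.2401)=0.8631; B=V−Δ·S=-40.4762
Node (3,2) S=115.0070: V=(p*·25.0000+(1−p*)·25.0000)/1.05=23.8095; Δ=(25.0000−25.0000)/(124.2076−78.2048)=0.0000; B=V−Δ·S=23.8095
Node (3,3) S=182.6582: V=(p*·25.0000+(1−p*)·25.0000)/1.05=23.8095; Δ=(25.0000−25.0000)/(197.2709−124.2076)=0.0000; B=V−Δ·S=23.8095
Node (2,0) S=67.0480: V=(p*·22.0238+(1−p*)·0.0000)/1.05=19.4019; Δ=(22.0238−0.0000)/(72.4118−45.5926)=0.8212; B=V−Δ·S=-35.6576
Node (2,1) S=106.4880: V=(p*·23.8095+(1−p*)·22.0238)/1.05=22.5482; Δ=(23.8095−22.0238)/(115.0070−72.4118)=0.0419; B=V−Δ·S=18.0839
Node (2,2) S=169.1280: V=(p*·23.8095+(1−p*)·23.8095)/1.05=22.6757; Δ=(23.8095−23.8095)/(182.6582−115.0070)=0.0000; B=V−Δ·S=22.6757
Node (1,0) S=98.6000: V=(p*·22.5482+(1−p*)·19.4019)/1.05=21.2497; Δ=(22.5482−19.4019)/(106.4880−67.0480)=0.0798; B=V−Δ·S=13.3841
Node (1,1) S=156.6000: V=(p*·22.6757+(1−p*)·22.5482)/1.05=21.5868; Δ=(22.6757−22.5482)/(169.1280−106.4880)=0.0020; B=V−Δ·S=21.2680
Node (0,0) S=145.0000: V=(p*·21.5868+(1−p*)·21.2497)/1.05=20.5348; Δ=(21.5868−21.2497)/(156.6000−98.6000)=0.0058; B=V−Δ·S=19.6921
The time-0 hedge costs 20.5348, which is the no-arbitrage price.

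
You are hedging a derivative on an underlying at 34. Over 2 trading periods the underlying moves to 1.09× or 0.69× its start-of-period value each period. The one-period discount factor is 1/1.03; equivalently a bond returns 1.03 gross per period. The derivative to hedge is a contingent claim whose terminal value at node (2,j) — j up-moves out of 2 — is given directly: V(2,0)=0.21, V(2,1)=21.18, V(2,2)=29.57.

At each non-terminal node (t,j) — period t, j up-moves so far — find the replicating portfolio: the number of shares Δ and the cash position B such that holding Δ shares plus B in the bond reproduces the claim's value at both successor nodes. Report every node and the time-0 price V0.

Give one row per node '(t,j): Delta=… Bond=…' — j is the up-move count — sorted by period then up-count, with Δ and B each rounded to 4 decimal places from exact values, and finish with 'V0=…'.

(0,0): Delta=0.7337 Bond=0.2891
(1,0): Delta=2.2347 Bond=-34.9158
(1,1): Delta=0.5660 Bond=6.5119
V0=25.2332

Risk-neutral probability p* = (R−d)/(u−d) = (1.03−0.69)/(1.09−0.69) = 0.8500.
At expiry t=2: V(2,0)=0.2100, V(2,1)=21.1800, V(2,2)=29.5700
Node (1,0) S=23.4600: V=(p*·21.1800+(1−p*)·0.2100)/1.03=17.5092; Δ=(21.1800−0.2100)/(25.5714−16.1874)=2.2347; B=V−Δ·S=-34.9158
Node (1,1) S=37.0600: V=(p*·29.5700+(1−p*)·21.1800)/1.03=27.4869; Δ=(29.5700−21.1800)/(40.3954−25.5714)=0.5660; B=V−Δ·S=6.5119
Node (0,0) S=34.0000: V=(p*·27.4869+(1−p*)·17.5092)/1.03=25.2332; Δ=(27.4869−17.5092)/(37.0600−23.4600)=0.7337; B=V−Δ·S=0.2891
Check: Δ(0,0)·S0 + B(0,0) = 25.2332 = V0.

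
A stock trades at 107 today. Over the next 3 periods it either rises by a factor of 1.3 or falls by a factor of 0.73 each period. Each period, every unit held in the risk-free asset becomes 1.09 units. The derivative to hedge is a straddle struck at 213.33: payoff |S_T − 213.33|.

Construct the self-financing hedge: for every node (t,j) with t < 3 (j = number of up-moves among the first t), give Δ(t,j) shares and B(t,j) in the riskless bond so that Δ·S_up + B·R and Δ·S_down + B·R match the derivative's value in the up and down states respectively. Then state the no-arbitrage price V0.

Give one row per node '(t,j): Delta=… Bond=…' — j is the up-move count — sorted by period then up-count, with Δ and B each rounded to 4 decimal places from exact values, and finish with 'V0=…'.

Risk-neutral probability p* = (R−d)/(u−d) = (1.09−0.73)/(1.3−0.73) = 0.6316.
Terminal values V(3,·): V(3,0)=171.7052, V(3,1)=139.2036, V(3,2)=81.3241, V(3,3)=21.7490
Node (2,0) S=57.0203: V=(p*·139.2036+(1−p*)·171.7052)/1.09=138.6953; Δ=(139.2036−171.7052)/(74.1264−41.6248)=-1.0000; B=V−Δ·S=195.7156
Node (2,1) S=101.5430: V=(p*·81.3241+(1−p*)·139.2036)/1.09=94.1726; Δ=(81.3241−139.2036)/(132.0059−74.1264)=-1.0000; B=V−Δ·S=195.7156
Node (2,2) S=180.8300: V=(p*·21.7490+(1−p*)·81.3241)/1.09=40.0897; Δ=(21.7490−81.3241)/(235.0790−132.0059)=-0.5780; B=V−Δ·S=144.6074
Node (1,0) S=78.1100: V=(p*·94.1726+(1−p*)·138.6953)/1.09=101.4456; Δ=(94.1726−138.6953)/(101.5430−57.0203)=-1.0000; B=V−Δ·S=179.5556
Node (1,1) S=139.1000: V=(p*·40.0897+(1−p*)·94.1726)/1.09=55.0596; Δ=(40.0897−94.1726)/(180.8300−101.5430)=-0.6821; B=V−Δ·S=149.9419
Node (0,0) S=107.0000: V=(p*·55.0596+(1−p*)·101.4456)/1.09=66.1919; Δ=(55.0596−101.4456)/(139.1000−78.1100)=-0.7606; B=V−Δ·S=147.5709
Root portfolio cost Δ·107+B reproduces V0=66.1919.

(0,0): Delta=-0.7606 Bond=147.5709
(1,0): Delta=-1.0000 Bond=179.5556
(1,1): Delta=-0.6821 Bond=149.9419
(2,0): Delta=-1.0000 Bond=195.7156
(2,1): Delta=-1.0000 Bond=195.7156
(2,2): Delta=-0.5780 Bond=144.6074
V0=66.1919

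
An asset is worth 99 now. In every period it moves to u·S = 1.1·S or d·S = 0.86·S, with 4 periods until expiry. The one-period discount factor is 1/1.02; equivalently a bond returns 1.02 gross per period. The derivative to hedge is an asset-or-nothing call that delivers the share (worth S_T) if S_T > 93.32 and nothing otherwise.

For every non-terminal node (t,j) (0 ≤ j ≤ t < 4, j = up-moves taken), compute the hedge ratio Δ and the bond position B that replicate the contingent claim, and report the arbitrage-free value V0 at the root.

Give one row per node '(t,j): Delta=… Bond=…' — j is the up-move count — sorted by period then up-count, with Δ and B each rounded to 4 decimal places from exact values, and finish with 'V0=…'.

(0,0): Delta=2.3691 Bond=-166.7308
(1,0): Delta=2.3691 Bond=-170.0654
(1,1): Delta=2.3691 Bond=-170.0654
(2,0): Delta=0.0000 Bond=0.0000
(2,1): Delta=3.2952 Bond=-260.2000
(2,2): Delta=2.0071 Bond=-130.1000
(3,0): Delta=0.0000 Bond=0.0000
(3,1): Delta=0.0000 Bond=0.0000
(3,2): Delta=4.5833 Bond=-398.1060
(3,3): Delta=1.0000 Bond=0.0000
V0=67.8105

Under the risk-neutral measure, an up-move has probability p* = (R−d)/(u−d) = 0.6667 and values discount at R = 1.02.
Payoff layer (t=4): V(4,0)=0.0000, V(4,1)=0.0000, V(4,2)=0.0000, V(4,3)=113.3213, V(4,4)=144.9459
  t=3,j=0: stock 62.9695 → up 69.2665 (V=0.0000), down 54.1538 (V=0.0000). Price 0.0000; hedge Δ=0.0000, bond B=0.0000.
  t=3,j=1: stock 80.5424 → up 88.5967 (V=0.0000), down 69.2665 (V=0.0000). Price 0.0000; hedge Δ=0.0000, bond B=0.0000.
  t=3,j=2: stock 103.0194 → up 113.3213 (V=113.3213), down 88.5967 (V=0.0000). Price 74.0662; hedge Δ=4.5833, bond B=-398.1060.
  t=3,j=3: stock 131.7690 → up 144.9459 (V=144.9459), down 113.3213 (V=113.3213). Price 131.7690; hedge Δ=1.0000, bond B=0.0000.
  t=2,j=0: stock 73.2204 → up 80.5424 (V=0.0000), down 62.9695 (V=0.0000). Price 0.0000; hedge Δ=0.0000, bond B=0.0000.
  t=2,j=1: stock 93.6540 → up 103.0194 (V=74.0662), down 80.5424 (V=0.0000). Price 48.4093; hedge Δ=3.2952, bond B=-260.2000.
  t=2,j=2: stock 119.7900 → up 131.7690 (V=131.7690), down 103.0194 (V=74.0662). Price 110.3282; hedge Δ=2.0071, bond B=-130.1000.
  t=1,j=0: stock 85.1400 → up 93.6540 (V=48.4093), down 73.2204 (V=0.0000). Price 31.6401; hedge Δ=2.3691, bond B=-170.0654.
  t=1,j=1: stock 108.9000 → up 119.7900 (V=110.3282), down 93.6540 (V=48.4093). Price 87.9300; hedge Δ=2.3691, bond B=-170.0654.
  t=0,j=0: stock 99.0000 → up 108.9000 (V=87.9300), down 85.1400 (V=31.6401). Price 67.8105; hedge Δ=2.3691, bond B=-166.7308.
Self-financing check: at every node Δ·S+B equals the discounted successor values.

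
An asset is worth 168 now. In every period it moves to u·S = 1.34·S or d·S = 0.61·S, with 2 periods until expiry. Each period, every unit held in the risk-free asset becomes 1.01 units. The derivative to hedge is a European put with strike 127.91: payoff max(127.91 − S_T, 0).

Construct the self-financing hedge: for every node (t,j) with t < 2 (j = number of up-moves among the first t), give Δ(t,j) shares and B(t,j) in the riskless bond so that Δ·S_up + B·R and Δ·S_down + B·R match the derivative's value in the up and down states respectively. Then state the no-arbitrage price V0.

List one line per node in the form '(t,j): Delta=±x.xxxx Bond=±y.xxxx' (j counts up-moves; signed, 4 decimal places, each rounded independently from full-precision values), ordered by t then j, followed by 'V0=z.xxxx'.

(0,0): Delta=-0.2387 Bond=53.1973
(1,0): Delta=-0.8742 Bond=118.8556
(1,1): Delta=0.0000 Bond=0.0000
V0=13.1008

Risk-neutral probability p* = (R−d)/(u−d) = (1.01−0.61)/(1.34−0.61) = 0.5479.
Terminal values V(2,·): V(2,0)=65.3972, V(2,1)=0.0000, V(2,2)=0.0000
  t=1,j=0: stock 102.4800 → up 137.3232 (V=0.0000), down 62.5128 (V=65.3972). Price 29.2704; hedge Δ=-0.8742, bond B=118.8556.
  t=1,j=1: stock 225.1200 → up 301.6608 (V=0.0000), down 137.3232 (V=0.0000). Price 0.0000; hedge Δ=0.0000, bond B=0.0000.
  t=0,j=0: stock 168.0000 → up 225.1200 (V=0.0000), down 102.4800 (V=29.2704). Price 13.1008; hedge Δ=-0.2387, bond B=53.1973.
Each (Δ,B) replicates both successor values, so the strategy is self-financing and V0 is arbitrage-free.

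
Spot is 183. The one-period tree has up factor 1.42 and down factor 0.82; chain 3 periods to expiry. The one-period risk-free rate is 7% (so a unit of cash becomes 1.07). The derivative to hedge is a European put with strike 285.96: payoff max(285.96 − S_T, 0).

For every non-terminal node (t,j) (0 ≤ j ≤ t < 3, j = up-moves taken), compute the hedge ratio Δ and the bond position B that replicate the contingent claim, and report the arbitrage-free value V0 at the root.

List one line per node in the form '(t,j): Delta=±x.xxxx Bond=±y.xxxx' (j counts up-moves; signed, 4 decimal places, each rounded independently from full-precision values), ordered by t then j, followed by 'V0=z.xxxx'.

Since d<R<u, set p* = (R−d)/(u−d) = 0.4167; price each node as the discounted p*-expectation of its children.
Terminal values V(3,·): V(3,0)=185.0597, V(3,1)=111.2301, V(3,2)=0.0000, V(3,3)=0.0000
  t=2,j=0: stock 123.0492 → up 174.7299 (V=111.2301), down 100.9003 (V=185.0597). Price 144.2031; hedge Δ=-1.0000, bond B=267.2523.
  t=2,j=1: stock 213.0852 → up 302.5810 (V=0.0000), down 174.7299 (V=111.2301). Price 60.6395; hedge Δ=-0.8700, bond B=246.0230.
  t=2,j=2: stock 369.0012 → up 523.9817 (V=0.0000), down 302.5810 (V=0.0000). Price 0.0000; hedge Δ=0.0000, bond B=0.0000.
  t=1,j=0: stock 150.0600 → up 213.0852 (V=60.6395), down 123.0492 (V=144.2031). Price 102.2289; hedge Δ=-0.9281, bond B=241.5017.
  t=1,j=1: stock 259.8600 → up 369.0012 (V=0.0000), down 213.0852 (V=60.6395). Price 33.0589; hedge Δ=-0.3889, bond B=134.1247.
  t=0,j=0: stock 183.0000 → up 259.8600 (V=33.0589), down 150.0600 (V=102.2289). Price 68.6057; hedge Δ=-0.6300, bond B=183.8890.
Self-financing check: at every node Δ·S+B equals the discounted successor values.

(0,0): Delta=-0.6300 Bond=183.8890
(1,0): Delta=-0.9281 Bond=241.5017
(1,1): Delta=-0.3889 Bond=134.1247
(2,0): Delta=-1.0000 Bond=267.2523
(2,1): Delta=-0.8700 Bond=246.0230
(2,2): Delta=0.0000 Bond=0.0000
V0=68.6057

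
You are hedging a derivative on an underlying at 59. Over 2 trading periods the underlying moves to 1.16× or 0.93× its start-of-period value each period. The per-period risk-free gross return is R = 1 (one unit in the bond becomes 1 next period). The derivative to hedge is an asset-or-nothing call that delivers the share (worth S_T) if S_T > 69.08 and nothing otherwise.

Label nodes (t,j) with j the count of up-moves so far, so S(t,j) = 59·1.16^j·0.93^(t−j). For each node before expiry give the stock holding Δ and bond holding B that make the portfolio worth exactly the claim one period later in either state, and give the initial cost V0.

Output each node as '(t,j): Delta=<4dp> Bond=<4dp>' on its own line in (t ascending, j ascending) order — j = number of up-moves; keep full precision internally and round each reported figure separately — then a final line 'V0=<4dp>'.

(0,0): Delta=1.7806 Bond=-97.6997
(1,0): Delta=0.0000 Bond=0.0000
(1,1): Delta=5.0435 Bond=-321.0134
V0=7.3537

No-arbitrage ⇒ martingale measure with p* = (R−d)/(u−d) = 0.3043.
At expiry t=2: V(2,0)=0.0000, V(2,1)=0.0000, V(2,2)=79.3904
(1,0): S=54.8700. Δ = (V_up−V_dn)/(S_up−S_dn) = (0.0000−0.0000)/(63.6492−51.0291) = 0.0000. V = [p*·0.0000 + (1−p*)·0.0000]/1 = 0.0000. B = V − Δ·S = 0.0000.
(1,1): S=68.4400. Δ = (V_up−V_dn)/(S_up−S_dn) = (79.3904−0.0000)/(79.3904−63.6492) = 5.0435. V = [p*·79.3904 + (1−p*)·0.0000]/1 = 24.1623. B = V − Δ·S = -321.0134.
(0,0): S=59.0000. Δ = (V_up−V_dn)/(S_up−S_dn) = (24.1623−0.0000)/(68.4400−54.8700) = 1.7806. V = [p*·24.1623 + (1−p*)·0.0000]/1 = 7.3537. B = V − Δ·S = -97.6997.
The time-0 hedge costs 7.3537, which is the no-arbitrage price.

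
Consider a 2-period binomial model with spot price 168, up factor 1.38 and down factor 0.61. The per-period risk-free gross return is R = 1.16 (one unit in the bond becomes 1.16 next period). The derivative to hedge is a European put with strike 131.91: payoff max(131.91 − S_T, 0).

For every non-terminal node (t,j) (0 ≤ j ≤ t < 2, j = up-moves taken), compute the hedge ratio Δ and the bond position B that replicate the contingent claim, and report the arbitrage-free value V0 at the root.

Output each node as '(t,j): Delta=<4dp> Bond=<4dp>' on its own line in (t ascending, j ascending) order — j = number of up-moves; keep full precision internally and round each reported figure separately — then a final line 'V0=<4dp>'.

The replicating-portfolio and risk-neutral prices coincide; use p* = (1.16−0.61)/(1.38−0.61) = 0.7143 for the latter.
At expiry t=2: V(2,0)=69.3972, V(2,1)=0.0000, V(2,2)=0.0000
Node (1,0) S=102.4800: V=(p*·0.0000+(1−p*)·69.3972)/1.16=17.0929; Δ=(0.0000−69.3972)/(141.4224−62.5128)=-0.8795; B=V−Δ·S=107.2191
Node (1,1) S=231.8400: V=(p*·0.0000+(1−p*)·0.0000)/1.16=0.0000; Δ=(0.0000−0.0000)/(319.9392−141.4224)=0.0000; B=V−Δ·S=0.0000
Node (0,0) S=168.0000: V=(p*·0.0000+(1−p*)·17.0929)/1.16=4.2101; Δ=(0.0000−17.0929)/(231.8400−102.4800)=-0.1321; B=V−Δ·S=26.4087
Self-financing check: at every node Δ·S+B equals the discounted successor values.

(0,0): Delta=-0.1321 Bond=26.4087
(1,0): Delta=-0.8795 Bond=107.2191
(1,1): Delta=0.0000 Bond=0.0000
V0=4.2101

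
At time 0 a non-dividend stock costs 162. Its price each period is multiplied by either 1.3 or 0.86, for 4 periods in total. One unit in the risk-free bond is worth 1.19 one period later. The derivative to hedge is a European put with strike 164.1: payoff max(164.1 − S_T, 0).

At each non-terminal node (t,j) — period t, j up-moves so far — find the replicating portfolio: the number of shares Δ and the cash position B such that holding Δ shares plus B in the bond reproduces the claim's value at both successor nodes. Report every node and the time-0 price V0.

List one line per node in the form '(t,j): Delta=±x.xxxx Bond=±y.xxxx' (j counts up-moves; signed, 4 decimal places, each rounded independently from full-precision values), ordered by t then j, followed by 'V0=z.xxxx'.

(0,0): Delta=-0.0412 Bond=7.5246
(1,0): Delta=-0.1629 Bond=25.9069
(1,1): Delta=-0.0144 Bond=3.3035
(2,0): Delta=-0.5411 Bond=76.1437
(2,1): Delta=-0.0795 Bond=15.7244
(2,2): Delta=0.0000 Bond=0.0000
(3,0): Delta=-1.0000 Bond=137.8992
(3,1): Delta=-0.4399 Bond=74.8483
(3,2): Delta=0.0000 Bond=0.0000
(3,3): Delta=0.0000 Bond=0.0000
V0=0.8517

Under the risk-neutral measure, an up-move has probability p* = (R−d)/(u−d) = 0.7500 and values discount at R = 1.19.
Payoff layer (t=4): V(4,0)=75.4847, V(4,1)=30.1466, V(4,2)=0.0000, V(4,3)=0.0000, V(4,4)=0.0000
Node (3,0) S=103.0411: V=(p*·30.1466+(1−p*)·75.4847)/1.19=34.8581; Δ=(30.1466−75.4847)/(133.9534−88.6153)=-1.0000; B=V−Δ·S=137.8992
Node (3,1) S=155.7598: V=(p*·0.0000+(1−p*)·30.1466)/1.19=6.3333; Δ=(0.0000−30.1466)/(202.4877−133.9534)=-0.4399; B=V−Δ·S=74.8483
Node (3,2) S=235.4508: V=(p*·0.0000+(1−p*)·0.0000)/1.19=0.0000; Δ=(0.0000−0.0000)/(306.0860−202.4877)=0.0000; B=V−Δ·S=0.0000
Node (3,3) S=355.9140: V=(p*·0.0000+(1−p*)·0.0000)/1.19=0.0000; Δ=(0.0000−0.0000)/(462.6882−306.0860)=0.0000; B=V−Δ·S=0.0000
Node (2,0) S=119.8152: V=(p*·6.3333+(1−p*)·34.8581)/1.19=11.3147; Δ=(6.3333−34.8581)/(155.7598−103.0411)=-0.5411; B=V−Δ·S=76.1437
Node (2,1) S=181.1160: V=(p*·0.0000+(1−p*)·6.3333)/1.19=1.3305; Δ=(0.0000−6.3333)/(235.4508−155.7598)=-0.0795; B=V−Δ·S=15.7244
Node (2,2) S=273.7800: V=(p*·0.0000+(1−p*)·0.0000)/1.19=0.0000; Δ=(0.0000−0.0000)/(355.9140−235.4508)=0.0000; B=V−Δ·S=0.0000
Node (1,0) S=139.3200: V=(p*·1.3305+(1−p*)·11.3147)/1.19=3.2156; Δ=(1.3305−11.3147)/(181.1160−119.8152)=-0.1629; B=V−Δ·S=25.9069
Node (1,1) S=210.6000: V=(p*·0.0000+(1−p*)·1.3305)/1.19=0.2795; Δ=(0.0000−1.3305)/(273.7800−181.1160)=-0.0144; B=V−Δ·S=3.3035
Node (0,0) S=162.0000: V=(p*·0.2795+(1−p*)·3.2156)/1.19=0.8517; Δ=(0.2795−3.2156)/(210.6000−139.3200)=-0.0412; B=V−Δ·S=7.5246
Self-financing check: at every node Δ·S+B equals the discounted successor values.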